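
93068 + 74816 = 167884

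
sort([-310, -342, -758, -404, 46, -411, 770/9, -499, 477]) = [-758, -499, -411, -404, -342, -310, 46, 770/9, 477]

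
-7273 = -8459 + 1186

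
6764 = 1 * 6764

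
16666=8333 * 2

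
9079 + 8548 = 17627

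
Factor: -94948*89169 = -1*2^2*3^1*7^1*3391^1*29723^1 = -8466418212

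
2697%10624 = 2697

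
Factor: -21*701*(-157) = 3^1*7^1*157^1*701^1 = 2311197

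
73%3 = 1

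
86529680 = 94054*920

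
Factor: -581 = -1 * 7^1 * 83^1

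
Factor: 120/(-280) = -1 * 3^1 * 7^(-1) = -3/7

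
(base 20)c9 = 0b11111001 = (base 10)249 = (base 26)9f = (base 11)207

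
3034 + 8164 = 11198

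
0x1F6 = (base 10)502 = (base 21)12J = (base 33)F7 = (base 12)35A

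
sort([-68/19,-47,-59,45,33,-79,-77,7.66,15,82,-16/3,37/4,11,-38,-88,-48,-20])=[-88,-79,-77,-59,-48,-47,-38,-20,-16/3,-68/19,7.66,37/4,11,15,33,45,82]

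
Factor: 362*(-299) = -1*2^1*13^1*23^1*181^1 = -108238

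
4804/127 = 37 + 105/127 ≈ 37.83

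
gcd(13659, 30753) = 3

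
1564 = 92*17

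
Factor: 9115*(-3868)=-1*2^2*5^1*967^1*1823^1=-35256820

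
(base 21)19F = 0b1010000101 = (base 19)1EI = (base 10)645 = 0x285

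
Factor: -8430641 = -1*127^1*66383^1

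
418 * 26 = 10868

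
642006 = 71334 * 9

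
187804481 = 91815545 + 95988936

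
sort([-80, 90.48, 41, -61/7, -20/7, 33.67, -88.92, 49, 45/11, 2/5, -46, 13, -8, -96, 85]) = [-96, -88.92, -80, -46, -61/7, -8, -20/7, 2/5, 45/11, 13, 33.67, 41, 49, 85, 90.48]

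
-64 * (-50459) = 3229376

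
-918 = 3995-4913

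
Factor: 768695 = 5^1 * 153739^1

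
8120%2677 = 89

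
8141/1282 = 6 + 449/1282 ≈ 6.35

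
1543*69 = 106467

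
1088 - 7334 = -6246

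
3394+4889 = 8283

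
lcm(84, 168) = 168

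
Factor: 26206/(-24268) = -1*2^(-1)*6067^(-1)*13103^1 = -13103/12134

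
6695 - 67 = 6628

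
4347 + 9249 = 13596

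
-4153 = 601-4754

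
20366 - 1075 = 19291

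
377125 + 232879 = 610004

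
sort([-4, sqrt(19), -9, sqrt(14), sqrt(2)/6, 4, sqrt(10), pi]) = [-9, -4, sqrt(2)/6, pi, sqrt(10), sqrt(14), 4, sqrt(19)]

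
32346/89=363+39/89 ≈ 363.44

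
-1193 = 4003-5196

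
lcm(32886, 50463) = 2926854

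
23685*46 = 1089510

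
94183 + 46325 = 140508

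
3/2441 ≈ 0.00123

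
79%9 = 7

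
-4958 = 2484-7442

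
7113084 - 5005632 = 2107452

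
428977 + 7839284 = 8268261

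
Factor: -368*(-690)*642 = 2^6*3^2*5^1*23^2*107^1 = 163016640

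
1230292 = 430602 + 799690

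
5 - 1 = 4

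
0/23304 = 0 = 0.00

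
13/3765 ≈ 0.00345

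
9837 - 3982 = 5855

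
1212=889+323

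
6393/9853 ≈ 0.649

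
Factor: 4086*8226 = 2^2*3^4*227^1*457^1 = 33611436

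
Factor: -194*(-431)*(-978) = -1*2^2*3^1*97^1*163^1*431^1 = -81774492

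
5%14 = 5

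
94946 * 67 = 6361382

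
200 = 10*20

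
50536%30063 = 20473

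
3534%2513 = 1021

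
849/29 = 29 + 8/29 ≈ 29.28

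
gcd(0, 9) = 9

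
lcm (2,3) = 6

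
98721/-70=-14103/10=-1410.30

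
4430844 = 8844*501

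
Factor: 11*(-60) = -1*2^2*3^1*5^1*11^1 = -660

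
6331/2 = 3165 + 1/2 = 3165.50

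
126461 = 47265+79196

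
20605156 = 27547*748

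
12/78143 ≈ 0.000154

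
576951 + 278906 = 855857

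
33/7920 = 1/240≈0.00417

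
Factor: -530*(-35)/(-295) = -1*2^1*5^1*7^1*53^1*59^(-1) = -3710/59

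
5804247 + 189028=5993275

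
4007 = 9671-5664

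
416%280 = 136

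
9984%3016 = 936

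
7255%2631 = 1993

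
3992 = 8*499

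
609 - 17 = 592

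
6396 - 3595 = 2801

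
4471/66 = 67 + 49/66 ≈ 67.74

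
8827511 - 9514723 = -687212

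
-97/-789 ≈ 0.123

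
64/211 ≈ 0.303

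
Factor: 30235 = 5^1*6047^1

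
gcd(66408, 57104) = 8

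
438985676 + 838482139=1277467815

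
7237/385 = 18 + 307/385 ≈ 18.80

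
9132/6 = 1522 = 1522.00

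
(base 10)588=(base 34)ha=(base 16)24c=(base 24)10c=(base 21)170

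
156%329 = 156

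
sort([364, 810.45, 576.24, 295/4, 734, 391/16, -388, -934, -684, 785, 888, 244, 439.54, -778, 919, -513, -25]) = [-934, -778, -684, -513, -388, -25, 391/16, 295/4, 244, 364, 439.54, 576.24, 734, 785, 810.45, 888, 919]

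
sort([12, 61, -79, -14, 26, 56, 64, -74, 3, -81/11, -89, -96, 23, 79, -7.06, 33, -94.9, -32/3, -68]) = [-96, -94.9, -89, -79, -74, -68, -14, -32/3, -81/11, -7.06, 3, 12, 23, 26, 33, 56, 61, 64, 79]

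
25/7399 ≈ 0.00338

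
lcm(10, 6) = 30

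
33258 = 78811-45553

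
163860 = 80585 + 83275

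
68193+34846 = 103039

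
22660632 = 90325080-67664448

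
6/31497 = 2/10499 ≈ 0.000190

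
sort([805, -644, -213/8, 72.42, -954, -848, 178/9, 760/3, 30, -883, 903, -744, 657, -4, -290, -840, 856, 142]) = [-954, -883, -848, -840, -744, -644, -290, -213/8, -4, 178/9, 30, 72.42, 142, 760/3, 657, 805, 856, 903]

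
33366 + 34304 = 67670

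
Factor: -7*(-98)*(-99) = -1*2^1*3^2*7^3*11^1 = -67914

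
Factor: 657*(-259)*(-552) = 2^3*3^3*7^1*23^1*37^1*73^1 = 93929976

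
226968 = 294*772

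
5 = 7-2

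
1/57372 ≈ 0.0000174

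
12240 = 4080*3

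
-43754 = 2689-46443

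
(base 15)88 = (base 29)4c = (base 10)128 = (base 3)11202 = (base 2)10000000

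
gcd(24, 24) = 24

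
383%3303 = 383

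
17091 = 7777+9314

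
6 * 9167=55002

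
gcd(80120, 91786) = 2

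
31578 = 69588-38010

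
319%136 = 47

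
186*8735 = 1624710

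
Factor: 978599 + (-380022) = 7^1*233^1*367^1 = 598577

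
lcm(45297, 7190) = 452970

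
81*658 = 53298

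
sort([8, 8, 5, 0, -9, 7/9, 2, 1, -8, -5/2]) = [-9, -8, -5/2, 0, 7/9, 1, 2, 5, 8, 8]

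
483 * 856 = 413448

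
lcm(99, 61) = 6039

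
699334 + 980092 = 1679426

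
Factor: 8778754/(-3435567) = -1*2^1*3^(-1)*47^1*61^1*1531^1*1145189^(-1)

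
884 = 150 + 734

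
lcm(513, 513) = 513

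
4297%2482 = 1815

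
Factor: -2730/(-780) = 2^(-1)*7^1 = 7/2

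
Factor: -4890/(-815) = 2^1*3^1 = 6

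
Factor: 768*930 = 2^9*3^2*5^1*31^1 = 714240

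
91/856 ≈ 0.106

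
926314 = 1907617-981303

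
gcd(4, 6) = 2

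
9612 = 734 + 8878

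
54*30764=1661256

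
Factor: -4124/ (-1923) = 2^2*3^ (-1)*641^ (-1)*1031^1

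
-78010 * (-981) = 76527810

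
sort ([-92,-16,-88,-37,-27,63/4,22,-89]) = [-92,-89,-88,-37,-27,-16,63/4,22]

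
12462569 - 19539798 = -7077229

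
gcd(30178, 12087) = 79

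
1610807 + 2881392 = 4492199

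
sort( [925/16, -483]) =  [-483, 925/16]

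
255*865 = 220575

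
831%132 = 39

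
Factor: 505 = 5^1*101^1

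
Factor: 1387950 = 2^1 * 3^1 * 5^2 * 19^1 * 487^1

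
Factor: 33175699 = 367^1 * 90397^1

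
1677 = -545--2222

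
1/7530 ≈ 0.000133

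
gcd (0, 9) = 9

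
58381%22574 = 13233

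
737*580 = 427460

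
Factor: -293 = -1*293^1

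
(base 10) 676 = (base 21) 1b4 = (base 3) 221001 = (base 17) 25d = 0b1010100100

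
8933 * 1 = 8933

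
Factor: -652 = -1*2^2*163^1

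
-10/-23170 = 1/2317 ≈ 0.000432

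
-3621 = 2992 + -6613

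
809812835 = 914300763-104487928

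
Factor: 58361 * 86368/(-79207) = -1 * 2^5 * 17^1 * 103^(-1) * 769^(-1) * 2699^1 * 3433^1 = -5040522848/79207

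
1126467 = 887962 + 238505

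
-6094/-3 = 2031 + 1/3 ≈ 2031.33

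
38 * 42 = 1596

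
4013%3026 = 987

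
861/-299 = -2 - 263/299 ≈ -2.88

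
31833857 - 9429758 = 22404099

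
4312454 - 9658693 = -5346239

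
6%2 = 0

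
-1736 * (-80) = 138880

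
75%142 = 75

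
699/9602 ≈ 0.0728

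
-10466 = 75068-85534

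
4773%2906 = 1867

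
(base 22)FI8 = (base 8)16760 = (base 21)H7K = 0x1DF0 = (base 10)7664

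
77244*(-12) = -926928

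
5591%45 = 11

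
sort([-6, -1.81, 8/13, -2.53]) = [-6, -2.53, -1.81, 8/13]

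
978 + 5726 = 6704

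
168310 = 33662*5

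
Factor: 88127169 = 3^1*13^1*2259671^1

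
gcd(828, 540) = 36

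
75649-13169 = 62480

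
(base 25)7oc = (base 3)20211201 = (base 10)4987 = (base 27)6mj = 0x137b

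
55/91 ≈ 0.604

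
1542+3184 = 4726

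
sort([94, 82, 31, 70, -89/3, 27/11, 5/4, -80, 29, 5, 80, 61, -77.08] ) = [-80, -77.08, -89/3, 5/4, 27/11, 5, 29, 31, 61, 70, 80, 82, 94] 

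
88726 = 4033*22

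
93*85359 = 7938387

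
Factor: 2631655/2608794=2^(-1)*3^(-3)*5^1*13^1*40487^1*48311^(-1)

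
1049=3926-2877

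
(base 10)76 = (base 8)114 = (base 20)3g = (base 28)2k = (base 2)1001100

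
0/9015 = 0 = 0.00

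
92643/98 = 945 + 33/98 ≈ 945.34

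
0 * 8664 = 0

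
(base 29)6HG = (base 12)326B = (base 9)7552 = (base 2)1010110110011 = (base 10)5555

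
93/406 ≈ 0.229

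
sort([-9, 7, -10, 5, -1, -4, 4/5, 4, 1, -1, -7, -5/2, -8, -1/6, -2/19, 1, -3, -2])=[-10, -9, -8, -7, -4, -3, -5/2, -2, -1, -1, -1/6, -2/19, 4/5, 1, 1, 4, 5, 7]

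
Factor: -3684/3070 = -1 * 2^1 * 3^1 * 5^(-1) = -6/5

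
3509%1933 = 1576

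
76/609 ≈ 0.125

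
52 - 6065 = -6013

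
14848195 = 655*22669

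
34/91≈0.374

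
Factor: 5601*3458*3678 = 2^2*3^2*7^1*13^1*19^1*613^1*1867^1 = 71236452924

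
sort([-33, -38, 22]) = [-38, -33, 22]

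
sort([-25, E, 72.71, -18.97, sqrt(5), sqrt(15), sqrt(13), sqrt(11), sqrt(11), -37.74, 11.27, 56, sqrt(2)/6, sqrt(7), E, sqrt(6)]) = [-37.74, -25, -18.97, sqrt(2)/6, sqrt(5), sqrt(6), sqrt(7), E, E, sqrt(11), sqrt(11), sqrt(13), sqrt(15), 11.27, 56, 72.71]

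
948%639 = 309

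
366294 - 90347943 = -89981649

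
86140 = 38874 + 47266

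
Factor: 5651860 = 2^2 * 5^1 * 461^1 * 613^1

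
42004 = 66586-24582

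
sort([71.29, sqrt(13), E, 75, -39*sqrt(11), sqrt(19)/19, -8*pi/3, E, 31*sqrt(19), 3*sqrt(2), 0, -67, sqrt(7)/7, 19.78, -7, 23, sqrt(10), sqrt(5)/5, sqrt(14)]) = [-39*sqrt(11), -67, -8*pi/3, -7, 0, sqrt(19)/19, sqrt(7)/7, sqrt(5)/5, E, E, sqrt(10), sqrt(13), sqrt(14), 3*sqrt(2), 19.78, 23, 71.29, 75, 31*sqrt(19)]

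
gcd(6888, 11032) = 56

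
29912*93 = 2781816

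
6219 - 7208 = -989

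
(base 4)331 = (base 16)3d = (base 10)61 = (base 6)141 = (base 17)3a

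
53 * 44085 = 2336505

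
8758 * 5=43790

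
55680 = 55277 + 403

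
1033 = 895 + 138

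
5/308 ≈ 0.0162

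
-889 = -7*127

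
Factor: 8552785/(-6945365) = -1*7^(-1)*17^1*100621^1*198439^(-1) = -1710557/1389073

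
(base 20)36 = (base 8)102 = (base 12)56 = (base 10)66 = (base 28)2a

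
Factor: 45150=2^1 * 3^1 * 5^2 * 7^1 * 43^1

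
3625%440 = 105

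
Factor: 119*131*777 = 3^1*7^2*17^1*37^1*131^1 = 12112653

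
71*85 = 6035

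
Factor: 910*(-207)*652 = -1*2^3*3^2*5^1*7^1*13^1*23^1*163^1 = -122817240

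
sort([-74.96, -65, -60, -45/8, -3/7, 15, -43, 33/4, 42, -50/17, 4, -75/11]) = [-74.96, -65, -60, -43, -75/11, -45/8, -50/17, -3/7, 4, 33/4, 15, 42]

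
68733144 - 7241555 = 61491589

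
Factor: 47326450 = 2^1*5^2*911^1*1039^1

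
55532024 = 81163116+-25631092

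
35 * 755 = 26425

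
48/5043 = 16/1681 ≈ 0.00952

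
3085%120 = 85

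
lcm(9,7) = 63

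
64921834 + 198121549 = 263043383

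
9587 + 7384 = 16971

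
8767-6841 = 1926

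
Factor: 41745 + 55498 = 47^1*2069^1 = 97243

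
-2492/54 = -1246/27 ≈ -46.15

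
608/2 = 304 = 304.00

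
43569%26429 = 17140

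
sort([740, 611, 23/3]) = [23/3, 611, 740]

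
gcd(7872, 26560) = 64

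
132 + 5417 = 5549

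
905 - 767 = 138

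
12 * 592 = 7104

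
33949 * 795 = 26989455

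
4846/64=75+23/32 ≈ 75.72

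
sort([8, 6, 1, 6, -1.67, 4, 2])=[-1.67, 1, 2, 4, 6, 6, 8]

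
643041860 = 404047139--238994721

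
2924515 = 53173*55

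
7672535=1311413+6361122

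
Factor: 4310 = 2^1*5^1*431^1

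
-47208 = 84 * (-562)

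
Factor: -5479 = -1 * 5479^1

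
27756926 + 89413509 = 117170435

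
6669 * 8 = 53352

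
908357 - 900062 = 8295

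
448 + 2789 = 3237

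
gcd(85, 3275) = 5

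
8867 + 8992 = 17859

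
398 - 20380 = -19982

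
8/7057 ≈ 0.00113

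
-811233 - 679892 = -1491125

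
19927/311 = 64 + 23/311 ≈ 64.07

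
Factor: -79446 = -1*2^1*3^1*13241^1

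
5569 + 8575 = 14144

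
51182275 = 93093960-41911685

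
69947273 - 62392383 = 7554890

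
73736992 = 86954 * 848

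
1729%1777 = 1729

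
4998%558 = 534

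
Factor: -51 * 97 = -1 * 3^1 * 17^1 * 97^1 = -4947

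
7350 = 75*98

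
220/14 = 15 + 5/7 ≈ 15.71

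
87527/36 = 2431 + 11/36 ≈ 2431.31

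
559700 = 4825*116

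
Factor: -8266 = -1*2^1*4133^1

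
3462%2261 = 1201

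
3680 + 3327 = 7007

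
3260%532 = 68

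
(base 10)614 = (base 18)1g2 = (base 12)432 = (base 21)185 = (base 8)1146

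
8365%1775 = 1265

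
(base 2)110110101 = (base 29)f2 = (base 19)140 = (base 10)437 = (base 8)665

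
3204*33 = 105732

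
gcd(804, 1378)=2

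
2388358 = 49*48742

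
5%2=1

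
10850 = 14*775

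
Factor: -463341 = -1 * 3^1 * 41^1 * 3767^1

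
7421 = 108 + 7313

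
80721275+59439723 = 140160998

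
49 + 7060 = 7109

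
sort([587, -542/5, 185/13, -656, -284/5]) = [-656, -542/5, -284/5, 185/13, 587]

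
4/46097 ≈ 0.0000868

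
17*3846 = 65382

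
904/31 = 29 + 5/31 ≈ 29.16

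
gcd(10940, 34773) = 1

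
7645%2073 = 1426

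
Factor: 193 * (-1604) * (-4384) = 2^7 * 137^1 * 193^1 * 401^1 = 1357163648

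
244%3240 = 244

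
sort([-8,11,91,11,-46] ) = [-46,-8,11,11,91] 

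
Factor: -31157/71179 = -1*7^1*17^(-1)*53^(-1)*79^(-1)*4451^1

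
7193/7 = 1027 + 4/7 ≈ 1027.57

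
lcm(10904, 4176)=196272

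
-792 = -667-125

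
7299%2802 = 1695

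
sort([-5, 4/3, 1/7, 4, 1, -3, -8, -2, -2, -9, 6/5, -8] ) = [-9, -8, -8, -5, -3, -2, -2, 1/7, 1, 6/5, 4/3, 4] 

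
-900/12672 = -25/352 ≈ -0.0710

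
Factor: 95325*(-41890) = -1*2^1*3^1*5^3*31^1*41^1*59^1*71^1 = -3993164250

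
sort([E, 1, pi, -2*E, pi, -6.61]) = [-6.61, -2*E, 1, E, pi, pi]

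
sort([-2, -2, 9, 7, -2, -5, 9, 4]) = [-5, -2, -2, -2, 4, 7, 9, 9]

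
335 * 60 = 20100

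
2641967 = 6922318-4280351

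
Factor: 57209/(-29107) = -1 * 13^(-1) * 19^1 * 2239^(-1) * 3011^1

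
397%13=7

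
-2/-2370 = 1/1185 ≈ 0.000844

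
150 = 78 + 72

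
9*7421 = 66789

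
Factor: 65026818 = 2^1*3^2*421^1*8581^1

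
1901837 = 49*38813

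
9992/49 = 203 + 45/49 ≈ 203.92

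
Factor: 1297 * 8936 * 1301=2^3 * 1117^1 * 1297^1 * 1301^1=15078579592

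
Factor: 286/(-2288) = -1*2^(-3) = -1/8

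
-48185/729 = -66 - 71/729 ≈ -66.10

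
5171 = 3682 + 1489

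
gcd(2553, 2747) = 1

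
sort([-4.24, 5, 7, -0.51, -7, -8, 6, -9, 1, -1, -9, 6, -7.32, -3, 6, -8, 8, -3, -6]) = [-9, -9, -8, -8, -7.32, -7, -6, -4.24, -3, -3, -1, -0.51, 1, 5, 6, 6, 6, 7, 8]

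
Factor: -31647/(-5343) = 7^1*11^1*13^(-1) = 77/13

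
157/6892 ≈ 0.0228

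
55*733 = 40315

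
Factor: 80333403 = 3^1 * 26777801^1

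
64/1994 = 32/997 ≈ 0.0321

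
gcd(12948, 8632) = 4316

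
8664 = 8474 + 190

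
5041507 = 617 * 8171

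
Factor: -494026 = -1 * 2^1 * 13^1 * 19001^1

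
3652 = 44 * 83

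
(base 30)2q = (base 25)3b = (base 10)86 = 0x56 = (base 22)3k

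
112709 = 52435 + 60274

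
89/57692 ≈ 0.00154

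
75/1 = 75 = 75.00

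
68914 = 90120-21206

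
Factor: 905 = 5^1 * 181^1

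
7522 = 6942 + 580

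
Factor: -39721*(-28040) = 2^3*5^1*11^1*23^1*157^1*701^1 = 1113776840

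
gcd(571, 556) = 1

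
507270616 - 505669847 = 1600769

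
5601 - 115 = 5486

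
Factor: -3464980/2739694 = -1*2^1*5^1*619^(-1)*2213^(-1)*173249^1 = -1732490/1369847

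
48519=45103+3416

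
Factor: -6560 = -1*2^5*5^1*41^1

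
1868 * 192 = 358656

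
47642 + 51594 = 99236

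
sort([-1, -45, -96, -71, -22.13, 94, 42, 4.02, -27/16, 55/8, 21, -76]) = [-96, -76, -71, -45, -22.13, -27/16, -1, 4.02, 55/8, 21, 42, 94]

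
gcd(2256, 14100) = 564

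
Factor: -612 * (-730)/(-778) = -1 * 2^2 * 3^2 * 5^1 * 17^1 * 73^1 * 389^(-1) = -223380/389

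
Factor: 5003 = 5003^1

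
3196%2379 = 817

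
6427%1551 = 223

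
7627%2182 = 1081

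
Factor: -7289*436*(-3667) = 2^2*19^1*37^1*109^1*193^1*197^1 = 11653740668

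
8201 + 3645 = 11846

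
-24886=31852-56738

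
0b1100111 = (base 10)103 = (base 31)3a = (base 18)5d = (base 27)3m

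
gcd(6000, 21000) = 3000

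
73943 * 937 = 69284591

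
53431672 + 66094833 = 119526505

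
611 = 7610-6999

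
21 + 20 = 41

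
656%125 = 31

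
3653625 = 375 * 9743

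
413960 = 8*51745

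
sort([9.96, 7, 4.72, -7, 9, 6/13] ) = [-7, 6/13, 4.72, 7, 9, 9.96] 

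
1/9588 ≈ 0.000104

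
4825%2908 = 1917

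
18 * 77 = 1386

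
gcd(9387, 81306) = 9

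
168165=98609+69556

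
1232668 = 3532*349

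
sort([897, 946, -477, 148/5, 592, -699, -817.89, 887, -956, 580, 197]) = [-956, -817.89, -699, -477, 148/5, 197, 580, 592, 887, 897, 946]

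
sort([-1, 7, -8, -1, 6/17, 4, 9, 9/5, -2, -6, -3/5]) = [-8, -6, -2, -1, -1, -3/5, 6/17, 9/5, 4, 7, 9]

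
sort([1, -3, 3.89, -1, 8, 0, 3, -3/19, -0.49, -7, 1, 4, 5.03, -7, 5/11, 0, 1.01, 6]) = [-7, -7, -3, -1, -0.49, -3/19, 0, 0, 5/11, 1, 1, 1.01, 3, 3.89, 4, 5.03, 6, 8]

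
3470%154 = 82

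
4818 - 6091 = -1273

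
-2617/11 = -237 - 10/11 ≈ -237.91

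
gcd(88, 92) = 4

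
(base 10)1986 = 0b11111000010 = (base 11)1546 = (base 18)626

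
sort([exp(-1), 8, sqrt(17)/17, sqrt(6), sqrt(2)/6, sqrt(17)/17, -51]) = [-51, sqrt(2)/6, sqrt(17)/17, sqrt(17)/17, exp(-1), sqrt(6), 8]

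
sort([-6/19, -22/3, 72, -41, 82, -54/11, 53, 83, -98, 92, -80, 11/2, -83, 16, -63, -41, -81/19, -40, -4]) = [-98, -83, -80, -63, -41, -41, -40, -22/3, -54/11, -81/19, -4, -6/19, 11/2, 16, 53, 72, 82, 83, 92]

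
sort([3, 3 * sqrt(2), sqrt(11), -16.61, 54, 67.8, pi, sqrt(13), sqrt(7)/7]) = [-16.61, sqrt(7)/7, 3, pi, sqrt(11), sqrt(13), 3 * sqrt(2), 54, 67.8]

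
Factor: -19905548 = -1*2^2*13^1*313^1*1223^1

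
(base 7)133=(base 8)111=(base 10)73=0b1001001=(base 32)29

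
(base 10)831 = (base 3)1010210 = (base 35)nq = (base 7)2265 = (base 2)1100111111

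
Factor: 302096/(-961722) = -1*2^3*3^(-2)*23^(-2)*79^1*101^(-1)*239^1 = -151048/480861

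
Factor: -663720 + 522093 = -1*3^1*17^1*2777^1 = -141627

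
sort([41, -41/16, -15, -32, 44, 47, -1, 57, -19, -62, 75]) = [-62, -32, -19, -15, -41/16, -1, 41, 44, 47, 57, 75]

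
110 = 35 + 75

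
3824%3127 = 697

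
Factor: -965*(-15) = 3^1*5^2*193^1 = 14475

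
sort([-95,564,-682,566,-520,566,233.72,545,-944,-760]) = [-944,-760,-682,-520,-95,233.72,545,564,566,566]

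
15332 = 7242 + 8090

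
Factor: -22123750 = -1*2^1*5^4*11^1*1609^1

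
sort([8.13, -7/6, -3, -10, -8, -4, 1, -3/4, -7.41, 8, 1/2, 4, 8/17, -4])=[-10, -8, -7.41, -4, -4, -3, -7/6, -3/4, 8/17, 1/2, 1, 4, 8, 8.13]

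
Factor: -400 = -1*2^4*5^2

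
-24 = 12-36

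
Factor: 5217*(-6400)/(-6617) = 2^8*3^1*5^2*13^(-1)*37^1*47^1*509^(-1) = 33388800/6617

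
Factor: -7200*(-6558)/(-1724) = -1*2^4*3^3*5^2*431^(-1)*1093^1 = -11804400/431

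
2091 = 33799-31708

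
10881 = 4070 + 6811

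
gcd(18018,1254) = 66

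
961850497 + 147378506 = 1109229003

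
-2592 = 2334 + -4926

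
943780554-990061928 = -46281374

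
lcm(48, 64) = 192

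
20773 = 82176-61403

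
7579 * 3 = 22737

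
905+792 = 1697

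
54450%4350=2250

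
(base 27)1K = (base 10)47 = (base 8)57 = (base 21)25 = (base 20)27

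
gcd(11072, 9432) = 8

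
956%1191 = 956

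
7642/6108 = 1 + 767/3054 ≈ 1.25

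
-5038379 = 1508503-6546882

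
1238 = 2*619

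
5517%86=13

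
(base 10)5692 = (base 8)13074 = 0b1011000111100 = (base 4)1120330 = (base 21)cj1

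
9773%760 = 653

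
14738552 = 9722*1516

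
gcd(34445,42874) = 1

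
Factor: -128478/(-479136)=2^(-4)*7^1*19^1*31^(-1)=133/496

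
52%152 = 52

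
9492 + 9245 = 18737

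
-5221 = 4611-9832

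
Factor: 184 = 2^3*23^1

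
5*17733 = 88665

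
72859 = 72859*1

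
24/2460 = 2/205 ≈ 0.00976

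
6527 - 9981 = -3454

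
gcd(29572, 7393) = 7393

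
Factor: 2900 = 2^2*5^2*29^1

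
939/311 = 3 + 6/311 ≈ 3.02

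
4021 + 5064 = 9085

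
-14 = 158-172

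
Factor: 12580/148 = 5^1 * 17^1 = 85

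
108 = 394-286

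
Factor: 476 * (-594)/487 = -1 * 2^3 * 3^3 * 7^1 * 11^1 * 17^1 * 487^(-1) = -282744/487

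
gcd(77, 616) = 77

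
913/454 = 2 + 5/454 ≈ 2.01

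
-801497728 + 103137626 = -698360102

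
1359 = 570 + 789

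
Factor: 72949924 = 2^2 * 17^1 * 1072793^1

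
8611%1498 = 1121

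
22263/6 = 3710 + 1/2 = 3710.50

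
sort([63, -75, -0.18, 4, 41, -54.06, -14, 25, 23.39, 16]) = [-75, -54.06, -14, -0.18, 4, 16, 23.39, 25, 41, 63]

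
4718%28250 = 4718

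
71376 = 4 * 17844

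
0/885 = 0 = 0.00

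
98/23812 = 49/11906 ≈ 0.00412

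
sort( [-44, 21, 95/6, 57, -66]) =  [-66, -44, 95/6, 21, 57]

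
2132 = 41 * 52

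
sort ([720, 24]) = [24, 720]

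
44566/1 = 44566 = 44566.00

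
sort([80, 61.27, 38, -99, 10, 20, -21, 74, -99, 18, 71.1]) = [-99, -99, -21, 10, 18, 20, 38, 61.27, 71.1, 74, 80]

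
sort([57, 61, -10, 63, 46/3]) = [-10, 46/3, 57, 61, 63]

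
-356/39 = -9 - 5/39 ≈ -9.13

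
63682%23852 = 15978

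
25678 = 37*694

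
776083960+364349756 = 1140433716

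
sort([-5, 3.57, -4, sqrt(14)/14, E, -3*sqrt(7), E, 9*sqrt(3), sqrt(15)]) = [-3*sqrt(7), -5, -4, sqrt(14)/14, E, E, 3.57, sqrt(15), 9*sqrt(3)]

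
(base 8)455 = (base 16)12d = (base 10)301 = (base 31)9m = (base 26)bf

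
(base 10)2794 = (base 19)7e1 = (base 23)56b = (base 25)4bj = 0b101011101010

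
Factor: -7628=-1*2^2*1907^1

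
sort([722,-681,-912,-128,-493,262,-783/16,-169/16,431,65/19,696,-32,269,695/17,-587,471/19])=[-912,-681,-587,-493,-128,-783/16,-32,-169/16,65/19,471/19,695/17,262,269,431,696,722]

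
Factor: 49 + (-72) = -1 * 23^1 = -23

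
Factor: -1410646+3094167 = 7^1*240503^1 = 1683521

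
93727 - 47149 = 46578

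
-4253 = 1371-5624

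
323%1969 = 323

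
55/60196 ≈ 0.000914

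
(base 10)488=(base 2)111101000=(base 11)404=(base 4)13220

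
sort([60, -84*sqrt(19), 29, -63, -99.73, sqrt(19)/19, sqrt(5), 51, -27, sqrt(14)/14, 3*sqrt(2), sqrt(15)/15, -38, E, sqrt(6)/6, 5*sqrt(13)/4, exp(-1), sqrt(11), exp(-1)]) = [-84*sqrt(19), -99.73, -63, -38, -27, sqrt(19)/19, sqrt(15)/15, sqrt(14)/14, exp(-1), exp(-1), sqrt(6)/6, sqrt(5), E, sqrt(11), 3*sqrt(2), 5*sqrt(13)/4, 29, 51, 60]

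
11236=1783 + 9453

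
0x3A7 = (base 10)935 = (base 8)1647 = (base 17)340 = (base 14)4AB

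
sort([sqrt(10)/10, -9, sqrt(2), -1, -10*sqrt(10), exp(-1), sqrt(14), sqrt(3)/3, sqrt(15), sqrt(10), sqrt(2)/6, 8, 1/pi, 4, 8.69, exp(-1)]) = [-10*sqrt(10), -9, -1, sqrt(2)/6, sqrt(10)/10, 1/pi, exp(-1), exp(-1), sqrt(3)/3, sqrt(2), sqrt(10), sqrt(14), sqrt(15), 4, 8, 8.69]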